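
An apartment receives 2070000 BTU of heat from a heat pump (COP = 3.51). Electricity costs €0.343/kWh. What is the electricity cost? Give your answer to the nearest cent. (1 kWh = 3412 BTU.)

€59.29

Heat delivered = 2,070,000 BTU / 3412 = 606.7 kWh
Electrical input = 606.7 kWh / 3.51 = 172.8 kWh
Cost = 172.8 × €0.343/kWh = €59.29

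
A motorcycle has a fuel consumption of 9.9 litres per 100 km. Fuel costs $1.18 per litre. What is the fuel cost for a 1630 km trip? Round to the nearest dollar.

$190

Fuel = 9.9 L/100 km × 1630 km / 100 = 161.4 L
Cost = 161.4 L × $1.18/L = $190.42 ≈ $190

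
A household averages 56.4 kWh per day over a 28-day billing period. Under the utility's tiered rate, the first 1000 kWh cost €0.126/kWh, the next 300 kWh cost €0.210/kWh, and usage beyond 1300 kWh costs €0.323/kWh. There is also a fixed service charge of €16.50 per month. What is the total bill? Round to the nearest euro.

€296

Usage = 56.4 kWh/day × 28 days = 1579.2 kWh
First 1000 kWh × €0.126 = €126.00
Next 300 kWh × €0.210 = €63.00
Remaining 279.2 kWh × €0.323 = €90.18
Energy charge = €279.18; + service €16.50 = €295.68 ≈ €296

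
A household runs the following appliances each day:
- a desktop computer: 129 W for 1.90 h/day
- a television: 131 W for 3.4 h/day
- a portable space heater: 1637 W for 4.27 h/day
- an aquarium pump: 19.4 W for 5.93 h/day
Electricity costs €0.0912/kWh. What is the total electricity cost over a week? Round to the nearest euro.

desktop computer: 129 W × 1.90 h × 7 d = 1,716 Wh = 1.716 kWh
television: 131 W × 3.4 h × 7 d = 3,118 Wh = 3.118 kWh
portable space heater: 1637 W × 4.27 h × 7 d = 48,930 Wh = 48.93 kWh
aquarium pump: 19.4 W × 5.93 h × 7 d = 805 Wh = 0.8053 kWh
Total energy = 1.716 + 3.118 + 48.93 + 0.8053 = 54.57 kWh
Cost = 54.57 kWh × €0.0912 = €4.98 ≈ €5

€5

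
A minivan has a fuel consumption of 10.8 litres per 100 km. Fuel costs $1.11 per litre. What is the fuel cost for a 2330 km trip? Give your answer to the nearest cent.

Fuel = 10.8 L/100 km × 2330 km / 100 = 251.6 L
Cost = 251.6 L × $1.11/L = $279.32

$279.32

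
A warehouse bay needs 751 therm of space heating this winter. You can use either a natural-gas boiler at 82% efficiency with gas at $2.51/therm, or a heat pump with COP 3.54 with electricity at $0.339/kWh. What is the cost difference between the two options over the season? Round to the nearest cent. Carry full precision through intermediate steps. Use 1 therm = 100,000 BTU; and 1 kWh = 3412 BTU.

$191.00

Heat load = 751 therm × 100,000 = 75,100,000 BTU
Gas: input = 75,100,000 / 0.82 = 91,585,366 BTU = 915.9 therm → 915.9 × $2.51 = $2,298.79
Heat pump: 75,100,000 BTU / 3412 = 22,010 kWh heat; / 3.54 = 6,218 kWh in → × $0.339 = $2,107.79
Difference = |$2,298.79 − $2,107.79| = $191.00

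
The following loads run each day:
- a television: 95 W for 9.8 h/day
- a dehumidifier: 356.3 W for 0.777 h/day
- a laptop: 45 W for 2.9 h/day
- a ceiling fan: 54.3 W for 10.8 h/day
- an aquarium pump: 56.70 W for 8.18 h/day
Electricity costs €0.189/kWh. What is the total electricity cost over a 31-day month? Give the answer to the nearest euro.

€14

television: 95 W × 9.8 h × 31 d = 28,861 Wh = 28.86 kWh
dehumidifier: 356.3 W × 0.777 h × 31 d = 8,582 Wh = 8.582 kWh
laptop: 45 W × 2.9 h × 31 d = 4,046 Wh = 4.045 kWh
ceiling fan: 54.3 W × 10.8 h × 31 d = 18,180 Wh = 18.18 kWh
aquarium pump: 56.70 W × 8.18 h × 31 d = 14,378 Wh = 14.38 kWh
Total energy = 28.86 + 8.582 + 4.045 + 18.18 + 14.38 = 74.05 kWh
Cost = 74.05 kWh × €0.189 = €13.99 ≈ €14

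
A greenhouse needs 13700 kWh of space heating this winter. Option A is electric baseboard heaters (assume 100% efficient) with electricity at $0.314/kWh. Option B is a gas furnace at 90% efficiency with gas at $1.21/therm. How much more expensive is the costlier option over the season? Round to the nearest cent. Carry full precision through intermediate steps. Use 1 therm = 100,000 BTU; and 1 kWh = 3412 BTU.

$3673.35

Heat load = 13700 kWh × 3412 = 46,744,400 BTU
Gas: input = 46,744,400 / 0.90 = 51,938,222 BTU = 519.4 therm → 519.4 × $1.21 = $628.45
Electric: 46,744,400 BTU / 3412 = 13,700 kWh → × $0.314 = $4,301.80
Difference = |$628.45 − $4,301.80| = $3,673.35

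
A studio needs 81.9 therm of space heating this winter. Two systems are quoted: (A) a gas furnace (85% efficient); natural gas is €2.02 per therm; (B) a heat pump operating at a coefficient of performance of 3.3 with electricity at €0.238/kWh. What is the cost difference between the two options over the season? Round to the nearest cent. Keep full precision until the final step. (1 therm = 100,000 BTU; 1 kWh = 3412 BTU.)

Heat load = 81.9 therm × 100,000 = 8,190,000 BTU
Gas: input = 8,190,000 / 0.85 = 9,635,294 BTU = 96.35 therm → 96.35 × €2.02 = €194.63
Heat pump: 8,190,000 BTU / 3412 = 2,400 kWh heat; / 3.3 = 727.4 kWh in → × €0.238 = €173.12
Difference = |€194.63 − €173.12| = €21.52

€21.52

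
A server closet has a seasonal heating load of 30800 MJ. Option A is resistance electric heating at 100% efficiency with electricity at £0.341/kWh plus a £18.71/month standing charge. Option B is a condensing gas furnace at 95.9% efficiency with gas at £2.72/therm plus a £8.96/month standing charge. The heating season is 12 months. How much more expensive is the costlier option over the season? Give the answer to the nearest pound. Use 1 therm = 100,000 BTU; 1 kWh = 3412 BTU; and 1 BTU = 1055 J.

£2207

Heat load = 30800 MJ = 30,800,000,000 J / 1055 = 29,194,313 BTU
Gas: input = 29,194,313 / 0.959 = 30,442,453 BTU = 304.4 therm → 304.4 × £2.72 = £828.03; + 12 × £8.96 standing = £935.55
Electric: 29,194,313 BTU / 3412 = 8,556 kWh → × £0.341 = £2,917.72; + 12 × £18.71 standing = £3,142.24
Difference = |£935.55 − £3,142.24| = £2,206.69 ≈ £2207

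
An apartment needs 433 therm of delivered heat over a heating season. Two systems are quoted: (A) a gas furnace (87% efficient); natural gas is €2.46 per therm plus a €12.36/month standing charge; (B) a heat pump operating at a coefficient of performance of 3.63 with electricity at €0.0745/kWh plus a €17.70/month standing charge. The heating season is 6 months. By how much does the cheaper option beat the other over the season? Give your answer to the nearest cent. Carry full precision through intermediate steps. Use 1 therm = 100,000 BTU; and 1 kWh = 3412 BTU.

Heat load = 433 therm × 100,000 = 43,300,000 BTU
Gas: input = 43,300,000 / 0.87 = 49,770,115 BTU = 497.7 therm → 497.7 × €2.46 = €1,224.34; + 6 × €12.36 standing = €1,298.50
Heat pump: 43,300,000 BTU / 3412 = 12,690 kWh heat; / 3.63 = 3,496 kWh in → × €0.0745 = €260.45; + 6 × €17.70 standing = €366.65
Difference = |€1,298.50 − €366.65| = €931.85

€931.85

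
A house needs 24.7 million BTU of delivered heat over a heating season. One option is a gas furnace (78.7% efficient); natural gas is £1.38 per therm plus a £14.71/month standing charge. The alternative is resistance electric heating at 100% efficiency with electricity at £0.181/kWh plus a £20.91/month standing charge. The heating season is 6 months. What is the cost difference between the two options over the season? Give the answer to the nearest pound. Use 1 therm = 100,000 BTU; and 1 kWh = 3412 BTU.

£914

Heat load = 24.7 × 10⁶ BTU = 24,700,000 BTU
Gas: input = 24,700,000 / 0.787 = 31,385,006 BTU = 313.9 therm → 313.9 × £1.38 = £433.11; + 6 × £14.71 standing = £521.37
Electric: 24,700,000 BTU / 3412 = 7,239 kWh → × £0.181 = £1,310.29; + 6 × £20.91 standing = £1,435.75
Difference = |£521.37 − £1,435.75| = £914.37 ≈ £914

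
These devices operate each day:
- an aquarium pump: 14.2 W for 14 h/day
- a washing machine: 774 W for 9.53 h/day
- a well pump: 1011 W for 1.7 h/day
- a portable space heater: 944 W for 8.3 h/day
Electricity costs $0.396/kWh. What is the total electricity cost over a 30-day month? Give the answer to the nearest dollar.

aquarium pump: 14.2 W × 14 h × 30 d = 5,964 Wh = 5.964 kWh
washing machine: 774 W × 9.53 h × 30 d = 221,287 Wh = 221.3 kWh
well pump: 1011 W × 1.7 h × 30 d = 51,561 Wh = 51.56 kWh
portable space heater: 944 W × 8.3 h × 30 d = 235,056 Wh = 235.1 kWh
Total energy = 5.964 + 221.3 + 51.56 + 235.1 = 513.9 kWh
Cost = 513.9 kWh × $0.396 = $203.49 ≈ $203

$203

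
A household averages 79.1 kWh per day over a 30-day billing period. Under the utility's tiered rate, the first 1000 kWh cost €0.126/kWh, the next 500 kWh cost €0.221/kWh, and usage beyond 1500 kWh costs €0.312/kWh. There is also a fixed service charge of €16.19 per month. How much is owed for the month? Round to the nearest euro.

€525

Usage = 79.1 kWh/day × 30 days = 2373 kWh
First 1000 kWh × €0.126 = €126.00
Next 500 kWh × €0.221 = €110.50
Remaining 873 kWh × €0.312 = €272.38
Energy charge = €508.88; + service €16.19 = €525.07 ≈ €525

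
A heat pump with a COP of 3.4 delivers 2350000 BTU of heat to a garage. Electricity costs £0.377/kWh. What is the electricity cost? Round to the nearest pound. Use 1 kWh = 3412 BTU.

£76

Heat delivered = 2,350,000 BTU / 3412 = 688.7 kWh
Electrical input = 688.7 kWh / 3.4 = 202.6 kWh
Cost = 202.6 × £0.377/kWh = £76.37 ≈ £76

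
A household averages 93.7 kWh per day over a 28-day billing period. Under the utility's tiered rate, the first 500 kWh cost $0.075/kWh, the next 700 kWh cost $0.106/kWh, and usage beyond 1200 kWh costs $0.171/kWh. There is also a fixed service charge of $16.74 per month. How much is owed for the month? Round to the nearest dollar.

Usage = 93.7 kWh/day × 28 days = 2623.6 kWh
First 500 kWh × $0.075 = $37.50
Next 700 kWh × $0.106 = $74.20
Remaining 1423.6 kWh × $0.171 = $243.44
Energy charge = $355.14; + service $16.74 = $371.88 ≈ $372

$372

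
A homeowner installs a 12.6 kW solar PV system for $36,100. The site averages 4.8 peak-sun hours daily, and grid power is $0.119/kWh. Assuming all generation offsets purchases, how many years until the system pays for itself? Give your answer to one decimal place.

13.7 years

Daily generation = 12.6 kW × 4.8 h = 60.48 kWh
Annual generation = 60.48 × 365 = 22075 kWh
Annual savings = 22075 × $0.119 = $2,626.95
Payback = $36,100 / $2,626.95 = 13.7 years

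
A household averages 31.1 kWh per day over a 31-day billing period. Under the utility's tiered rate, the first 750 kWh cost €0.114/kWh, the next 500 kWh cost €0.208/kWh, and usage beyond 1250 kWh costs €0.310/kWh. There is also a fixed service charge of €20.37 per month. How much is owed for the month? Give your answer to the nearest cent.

Usage = 31.1 kWh/day × 31 days = 964.1 kWh
First 750 kWh × €0.114 = €85.50
Next 214.1 kWh × €0.208 = €44.53
Remaining tier: 0 kWh (not reached)
Energy charge = €130.03; + service €20.37 = €150.40

€150.40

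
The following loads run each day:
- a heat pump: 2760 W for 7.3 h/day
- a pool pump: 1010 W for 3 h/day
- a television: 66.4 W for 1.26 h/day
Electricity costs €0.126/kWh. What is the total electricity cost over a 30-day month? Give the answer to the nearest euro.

heat pump: 2760 W × 7.3 h × 30 d = 604,440 Wh = 604.4 kWh
pool pump: 1010 W × 3 h × 30 d = 90,900 Wh = 90.9 kWh
television: 66.4 W × 1.26 h × 30 d = 2,510 Wh = 2.51 kWh
Total energy = 604.4 + 90.9 + 2.51 = 697.8 kWh
Cost = 697.8 kWh × €0.126 = €87.93 ≈ €88

€88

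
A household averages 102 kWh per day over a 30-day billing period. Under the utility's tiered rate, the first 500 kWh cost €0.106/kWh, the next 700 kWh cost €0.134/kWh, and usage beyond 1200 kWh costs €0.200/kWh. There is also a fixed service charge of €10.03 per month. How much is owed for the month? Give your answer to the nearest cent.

€528.83

Usage = 102 kWh/day × 30 days = 3060 kWh
First 500 kWh × €0.106 = €53.00
Next 700 kWh × €0.134 = €93.80
Remaining 1860 kWh × €0.200 = €372.00
Energy charge = €518.80; + service €10.03 = €528.83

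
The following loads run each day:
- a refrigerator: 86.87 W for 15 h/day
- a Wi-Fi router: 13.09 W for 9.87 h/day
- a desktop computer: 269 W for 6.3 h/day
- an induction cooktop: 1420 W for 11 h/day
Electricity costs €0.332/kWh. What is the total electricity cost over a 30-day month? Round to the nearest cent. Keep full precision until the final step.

refrigerator: 86.87 W × 15 h × 30 d = 39,092 Wh = 39.09 kWh
Wi-Fi router: 13.09 W × 9.87 h × 30 d = 3,876 Wh = 3.876 kWh
desktop computer: 269 W × 6.3 h × 30 d = 50,841 Wh = 50.84 kWh
induction cooktop: 1420 W × 11 h × 30 d = 468,600 Wh = 468.6 kWh
Total energy = 39.09 + 3.876 + 50.84 + 468.6 = 562.4 kWh
Cost = 562.4 kWh × €0.332 = €186.72

€186.72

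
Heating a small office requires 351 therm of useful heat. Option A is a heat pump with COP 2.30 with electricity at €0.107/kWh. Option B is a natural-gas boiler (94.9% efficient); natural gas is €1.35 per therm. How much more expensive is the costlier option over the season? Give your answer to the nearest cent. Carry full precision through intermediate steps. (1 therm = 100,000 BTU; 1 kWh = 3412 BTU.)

€20.74

Heat load = 351 therm × 100,000 = 35,100,000 BTU
Gas: input = 35,100,000 / 0.949 = 36,986,301 BTU = 369.9 therm → 369.9 × €1.35 = €499.32
Heat pump: 35,100,000 BTU / 3412 = 10,290 kWh heat; / 2.30 = 4,473 kWh in → × €0.107 = €478.58
Difference = |€499.32 − €478.58| = €20.74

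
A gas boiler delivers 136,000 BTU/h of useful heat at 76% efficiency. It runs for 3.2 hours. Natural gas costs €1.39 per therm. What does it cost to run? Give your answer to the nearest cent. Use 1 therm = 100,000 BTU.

Heat delivered = 136,000 BTU/h × 3.2 h = 435,200 BTU
Gas input = 435,200 / 0.76 = 572,632 BTU
= 572,632 / 100,000 = 5.726 therm
Cost = 5.726 × €1.39/therm = €7.96

€7.96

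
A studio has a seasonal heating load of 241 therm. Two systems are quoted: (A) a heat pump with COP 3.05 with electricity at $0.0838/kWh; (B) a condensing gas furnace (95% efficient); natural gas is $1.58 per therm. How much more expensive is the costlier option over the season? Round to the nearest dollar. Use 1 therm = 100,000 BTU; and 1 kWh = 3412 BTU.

$207

Heat load = 241 therm × 100,000 = 24,100,000 BTU
Gas: input = 24,100,000 / 0.95 = 25,368,421 BTU = 253.7 therm → 253.7 × $1.58 = $400.82
Heat pump: 24,100,000 BTU / 3412 = 7,063 kWh heat; / 3.05 = 2,316 kWh in → × $0.0838 = $194.07
Difference = |$400.82 − $194.07| = $206.75 ≈ $207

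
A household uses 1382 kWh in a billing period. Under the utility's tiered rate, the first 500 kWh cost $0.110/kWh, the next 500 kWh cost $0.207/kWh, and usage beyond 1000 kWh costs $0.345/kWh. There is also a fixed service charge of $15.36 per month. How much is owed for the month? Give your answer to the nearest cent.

First 500 kWh × $0.110 = $55.00
Next 500 kWh × $0.207 = $103.50
Remaining 382 kWh × $0.345 = $131.79
Energy charge = $290.29; + service $15.36 = $305.65

$305.65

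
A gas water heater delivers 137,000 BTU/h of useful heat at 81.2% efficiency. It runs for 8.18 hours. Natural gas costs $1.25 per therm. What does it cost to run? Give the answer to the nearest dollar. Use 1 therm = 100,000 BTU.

$17

Heat delivered = 137,000 BTU/h × 8.18 h = 1,120,660 BTU
Gas input = 1,120,660 / 0.812 = 1,380,123 BTU
= 1,380,123 / 100,000 = 13.8 therm
Cost = 13.8 × $1.25/therm = $17.25 ≈ $17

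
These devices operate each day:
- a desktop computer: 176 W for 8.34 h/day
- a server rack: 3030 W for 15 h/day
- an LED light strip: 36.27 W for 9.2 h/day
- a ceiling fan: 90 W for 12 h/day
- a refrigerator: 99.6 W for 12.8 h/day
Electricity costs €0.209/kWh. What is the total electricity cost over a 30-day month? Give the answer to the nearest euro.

desktop computer: 176 W × 8.34 h × 30 d = 44,035 Wh = 44.04 kWh
server rack: 3030 W × 15 h × 30 d = 1,363,500 Wh = 1,364 kWh
LED light strip: 36.27 W × 9.2 h × 30 d = 10,011 Wh = 10.01 kWh
ceiling fan: 90 W × 12 h × 30 d = 32,400 Wh = 32.4 kWh
refrigerator: 99.6 W × 12.8 h × 30 d = 38,246 Wh = 38.25 kWh
Total energy = 44.04 + 1,364 + 10.01 + 32.4 + 38.25 = 1,488 kWh
Cost = 1,488 kWh × €0.209 = €311.03 ≈ €311

€311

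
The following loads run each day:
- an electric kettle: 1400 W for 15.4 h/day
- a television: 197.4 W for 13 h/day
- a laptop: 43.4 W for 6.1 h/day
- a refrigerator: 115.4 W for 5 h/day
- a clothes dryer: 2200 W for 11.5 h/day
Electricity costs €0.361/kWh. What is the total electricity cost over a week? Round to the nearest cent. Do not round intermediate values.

electric kettle: 1400 W × 15.4 h × 7 d = 150,920 Wh = 150.9 kWh
television: 197.4 W × 13 h × 7 d = 17,963 Wh = 17.96 kWh
laptop: 43.4 W × 6.1 h × 7 d = 1,853 Wh = 1.853 kWh
refrigerator: 115.4 W × 5 h × 7 d = 4,039 Wh = 4.039 kWh
clothes dryer: 2200 W × 11.5 h × 7 d = 177,100 Wh = 177.1 kWh
Total energy = 150.9 + 17.96 + 1.853 + 4.039 + 177.1 = 351.9 kWh
Cost = 351.9 kWh × €0.361 = €127.03

€127.03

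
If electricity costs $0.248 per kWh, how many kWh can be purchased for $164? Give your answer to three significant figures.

$164 / $0.248 per kWh = 661.3 kWh

661 kWh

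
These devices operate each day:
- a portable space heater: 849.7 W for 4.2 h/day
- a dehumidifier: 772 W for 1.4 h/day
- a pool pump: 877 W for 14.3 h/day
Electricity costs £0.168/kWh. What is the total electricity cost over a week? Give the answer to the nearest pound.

£20

portable space heater: 849.7 W × 4.2 h × 7 d = 24,981 Wh = 24.98 kWh
dehumidifier: 772 W × 1.4 h × 7 d = 7,566 Wh = 7.566 kWh
pool pump: 877 W × 14.3 h × 7 d = 87,788 Wh = 87.79 kWh
Total energy = 24.98 + 7.566 + 87.79 = 120.3 kWh
Cost = 120.3 kWh × £0.168 = £20.22 ≈ £20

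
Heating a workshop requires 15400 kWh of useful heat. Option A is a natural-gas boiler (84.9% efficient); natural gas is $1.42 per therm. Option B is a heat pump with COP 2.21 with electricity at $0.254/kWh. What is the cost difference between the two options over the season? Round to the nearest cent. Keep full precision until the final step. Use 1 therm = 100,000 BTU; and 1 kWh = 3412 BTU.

$891.11

Heat load = 15400 kWh × 3412 = 52,544,800 BTU
Gas: input = 52,544,800 / 0.849 = 61,890,224 BTU = 618.9 therm → 618.9 × $1.42 = $878.84
Heat pump: 52,544,800 BTU / 3412 = 15,400 kWh heat; / 2.21 = 6,968 kWh in → × $0.254 = $1,769.95
Difference = |$878.84 − $1,769.95| = $891.11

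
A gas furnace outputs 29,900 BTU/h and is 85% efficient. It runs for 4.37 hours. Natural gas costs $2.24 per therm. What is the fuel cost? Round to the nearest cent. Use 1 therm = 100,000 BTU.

$3.44

Heat delivered = 29,900 BTU/h × 4.37 h = 130,663 BTU
Gas input = 130,663 / 0.85 = 153,721 BTU
= 153,721 / 100,000 = 1.537 therm
Cost = 1.537 × $2.24/therm = $3.44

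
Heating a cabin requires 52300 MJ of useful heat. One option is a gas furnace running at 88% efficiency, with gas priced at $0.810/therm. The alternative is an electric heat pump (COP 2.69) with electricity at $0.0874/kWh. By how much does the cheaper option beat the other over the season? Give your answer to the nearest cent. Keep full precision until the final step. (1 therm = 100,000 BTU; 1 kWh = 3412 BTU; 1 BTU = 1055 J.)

$15.76

Heat load = 52300 MJ = 52,300,000,000 J / 1055 = 49,573,460 BTU
Gas: input = 49,573,460 / 0.88 = 56,333,477 BTU = 563.3 therm → 563.3 × $0.810 = $456.30
Heat pump: 49,573,460 BTU / 3412 = 14,530 kWh heat; / 2.69 = 5,401 kWh in → × $0.0874 = $472.06
Difference = |$456.30 − $472.06| = $15.76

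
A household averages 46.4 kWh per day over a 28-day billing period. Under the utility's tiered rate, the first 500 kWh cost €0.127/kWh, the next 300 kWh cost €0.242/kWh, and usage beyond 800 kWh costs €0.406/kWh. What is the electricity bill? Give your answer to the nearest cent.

€338.78

Usage = 46.4 kWh/day × 28 days = 1299.2 kWh
First 500 kWh × €0.127 = €63.50
Next 300 kWh × €0.242 = €72.60
Remaining 499.2 kWh × €0.406 = €202.68
Total = €338.78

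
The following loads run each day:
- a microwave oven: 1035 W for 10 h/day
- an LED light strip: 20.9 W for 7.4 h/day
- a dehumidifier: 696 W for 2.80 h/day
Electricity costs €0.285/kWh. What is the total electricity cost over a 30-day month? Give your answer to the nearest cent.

€106.48

microwave oven: 1035 W × 10 h × 30 d = 310,500 Wh = 310.5 kWh
LED light strip: 20.9 W × 7.4 h × 30 d = 4,640 Wh = 4.64 kWh
dehumidifier: 696 W × 2.80 h × 30 d = 58,464 Wh = 58.46 kWh
Total energy = 310.5 + 4.64 + 58.46 = 373.6 kWh
Cost = 373.6 kWh × €0.285 = €106.48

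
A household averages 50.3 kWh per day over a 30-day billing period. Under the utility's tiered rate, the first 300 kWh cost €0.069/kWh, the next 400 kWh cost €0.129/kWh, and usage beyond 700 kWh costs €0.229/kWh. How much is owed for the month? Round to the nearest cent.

€257.56

Usage = 50.3 kWh/day × 30 days = 1509 kWh
First 300 kWh × €0.069 = €20.70
Next 400 kWh × €0.129 = €51.60
Remaining 809 kWh × €0.229 = €185.26
Total = €257.56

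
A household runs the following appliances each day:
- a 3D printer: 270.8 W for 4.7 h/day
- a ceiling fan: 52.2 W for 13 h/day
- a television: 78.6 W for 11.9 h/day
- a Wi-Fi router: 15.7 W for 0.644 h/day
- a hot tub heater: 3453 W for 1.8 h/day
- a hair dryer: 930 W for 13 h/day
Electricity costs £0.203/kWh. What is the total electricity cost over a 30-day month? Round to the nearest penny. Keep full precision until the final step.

3D printer: 270.8 W × 4.7 h × 30 d = 38,183 Wh = 38.18 kWh
ceiling fan: 52.2 W × 13 h × 30 d = 20,358 Wh = 20.36 kWh
television: 78.6 W × 11.9 h × 30 d = 28,060 Wh = 28.06 kWh
Wi-Fi router: 15.7 W × 0.644 h × 30 d = 303 Wh = 0.3033 kWh
hot tub heater: 3453 W × 1.8 h × 30 d = 186,462 Wh = 186.5 kWh
hair dryer: 930 W × 13 h × 30 d = 362,700 Wh = 362.7 kWh
Total energy = 38.18 + 20.36 + 28.06 + 0.3033 + 186.5 + 362.7 = 636.1 kWh
Cost = 636.1 kWh × £0.203 = £129.12

£129.12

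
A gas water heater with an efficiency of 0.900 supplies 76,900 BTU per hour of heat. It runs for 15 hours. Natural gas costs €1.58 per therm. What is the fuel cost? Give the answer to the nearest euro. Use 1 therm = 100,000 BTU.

€20

Heat delivered = 76,900 BTU/h × 15 h = 1,153,500 BTU
Gas input = 1,153,500 / 0.900 = 1,281,667 BTU
= 1,281,667 / 100,000 = 12.82 therm
Cost = 12.82 × €1.58/therm = €20.25 ≈ €20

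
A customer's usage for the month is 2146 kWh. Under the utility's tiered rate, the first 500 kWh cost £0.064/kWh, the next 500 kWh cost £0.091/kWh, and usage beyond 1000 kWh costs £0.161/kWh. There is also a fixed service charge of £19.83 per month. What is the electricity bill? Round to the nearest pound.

£282

First 500 kWh × £0.064 = £32.00
Next 500 kWh × £0.091 = £45.50
Remaining 1146 kWh × £0.161 = £184.51
Energy charge = £262.01; + service £19.83 = £281.84 ≈ £282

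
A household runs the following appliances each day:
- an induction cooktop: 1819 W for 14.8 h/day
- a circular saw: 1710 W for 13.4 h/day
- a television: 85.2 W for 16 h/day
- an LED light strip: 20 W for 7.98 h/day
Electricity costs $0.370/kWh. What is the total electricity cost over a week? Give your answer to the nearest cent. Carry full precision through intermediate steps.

$133.02

induction cooktop: 1819 W × 14.8 h × 7 d = 188,448 Wh = 188.4 kWh
circular saw: 1710 W × 13.4 h × 7 d = 160,398 Wh = 160.4 kWh
television: 85.2 W × 16 h × 7 d = 9,542 Wh = 9.542 kWh
LED light strip: 20 W × 7.98 h × 7 d = 1,117 Wh = 1.117 kWh
Total energy = 188.4 + 160.4 + 9.542 + 1.117 = 359.5 kWh
Cost = 359.5 kWh × $0.370 = $133.02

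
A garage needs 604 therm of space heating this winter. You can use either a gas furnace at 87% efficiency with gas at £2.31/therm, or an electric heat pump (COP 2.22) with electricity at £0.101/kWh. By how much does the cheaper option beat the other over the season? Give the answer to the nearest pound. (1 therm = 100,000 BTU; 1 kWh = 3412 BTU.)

Heat load = 604 therm × 100,000 = 60,400,000 BTU
Gas: input = 60,400,000 / 0.87 = 69,425,287 BTU = 694.3 therm → 694.3 × £2.31 = £1,603.72
Heat pump: 60,400,000 BTU / 3412 = 17,700 kWh heat; / 2.22 = 7,974 kWh in → × £0.101 = £805.37
Difference = |£1,603.72 − £805.37| = £798.35 ≈ £798

£798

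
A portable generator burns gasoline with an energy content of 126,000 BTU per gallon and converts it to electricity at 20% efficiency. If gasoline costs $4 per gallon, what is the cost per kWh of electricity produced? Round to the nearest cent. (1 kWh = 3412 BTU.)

$0.54

Electrical output per gallon = 126,000 BTU × 0.20 / 3412 BTU/kWh = 7.386 kWh
Cost per kWh = $4 / 7.386 kWh = $0.542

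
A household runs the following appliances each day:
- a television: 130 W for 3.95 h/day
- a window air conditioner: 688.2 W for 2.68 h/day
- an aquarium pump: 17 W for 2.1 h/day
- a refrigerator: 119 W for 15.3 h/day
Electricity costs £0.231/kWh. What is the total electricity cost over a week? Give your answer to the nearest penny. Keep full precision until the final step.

television: 130 W × 3.95 h × 7 d = 3,594 Wh = 3.595 kWh
window air conditioner: 688.2 W × 2.68 h × 7 d = 12,911 Wh = 12.91 kWh
aquarium pump: 17 W × 2.1 h × 7 d = 250 Wh = 0.2499 kWh
refrigerator: 119 W × 15.3 h × 7 d = 12,745 Wh = 12.74 kWh
Total energy = 3.595 + 12.91 + 0.2499 + 12.74 = 29.5 kWh
Cost = 29.5 kWh × £0.231 = £6.81

£6.81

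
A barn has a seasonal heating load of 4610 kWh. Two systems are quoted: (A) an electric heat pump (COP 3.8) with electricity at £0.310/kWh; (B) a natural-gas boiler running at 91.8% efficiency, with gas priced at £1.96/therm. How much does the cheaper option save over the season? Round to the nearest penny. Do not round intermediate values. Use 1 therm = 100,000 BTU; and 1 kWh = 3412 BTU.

Heat load = 4610 kWh × 3412 = 15,729,320 BTU
Gas: input = 15,729,320 / 0.918 = 17,134,336 BTU = 171.3 therm → 171.3 × £1.96 = £335.83
Heat pump: 15,729,320 BTU / 3412 = 4,610 kWh heat; / 3.8 = 1,213 kWh in → × £0.310 = £376.08
Difference = |£335.83 − £376.08| = £40.25

£40.25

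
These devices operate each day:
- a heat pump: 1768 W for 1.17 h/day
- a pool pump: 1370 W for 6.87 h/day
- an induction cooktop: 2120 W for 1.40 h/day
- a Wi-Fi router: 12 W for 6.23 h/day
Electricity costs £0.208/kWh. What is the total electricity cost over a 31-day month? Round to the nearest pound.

£94

heat pump: 1768 W × 1.17 h × 31 d = 64,125 Wh = 64.13 kWh
pool pump: 1370 W × 6.87 h × 31 d = 291,769 Wh = 291.8 kWh
induction cooktop: 2120 W × 1.40 h × 31 d = 92,008 Wh = 92.01 kWh
Wi-Fi router: 12 W × 6.23 h × 31 d = 2,318 Wh = 2.318 kWh
Total energy = 64.13 + 291.8 + 92.01 + 2.318 = 450.2 kWh
Cost = 450.2 kWh × £0.208 = £93.65 ≈ £94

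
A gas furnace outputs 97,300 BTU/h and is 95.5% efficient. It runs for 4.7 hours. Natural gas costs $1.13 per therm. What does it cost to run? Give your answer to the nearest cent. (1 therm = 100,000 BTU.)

$5.41

Heat delivered = 97,300 BTU/h × 4.7 h = 457,310 BTU
Gas input = 457,310 / 0.955 = 478,859 BTU
= 478,859 / 100,000 = 4.789 therm
Cost = 4.789 × $1.13/therm = $5.41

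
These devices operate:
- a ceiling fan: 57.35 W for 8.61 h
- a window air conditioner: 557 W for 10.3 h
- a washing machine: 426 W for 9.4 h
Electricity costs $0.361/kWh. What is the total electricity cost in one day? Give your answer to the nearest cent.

$3.69

ceiling fan: 57.35 W × 8.61 h = 494 Wh = 0.4938 kWh
window air conditioner: 557 W × 10.3 h = 5,737 Wh = 5.737 kWh
washing machine: 426 W × 9.4 h = 4,004 Wh = 4.004 kWh
Total energy = 0.4938 + 5.737 + 4.004 = 10.24 kWh
Cost = 10.24 kWh × $0.361 = $3.69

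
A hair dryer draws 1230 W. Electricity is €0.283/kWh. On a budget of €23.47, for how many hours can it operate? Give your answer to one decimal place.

Energy budget = €23.47 / €0.283 per kWh = 82.93 kWh = 82,933 Wh
Runtime = 82,933 Wh / 1230 W = 67.43 h

67.4 h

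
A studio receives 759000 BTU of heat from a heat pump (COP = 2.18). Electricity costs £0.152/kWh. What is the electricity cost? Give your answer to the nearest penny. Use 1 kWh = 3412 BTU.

Heat delivered = 759,000 BTU / 3412 = 222.5 kWh
Electrical input = 222.5 kWh / 2.18 = 102 kWh
Cost = 102 × £0.152/kWh = £15.51

£15.51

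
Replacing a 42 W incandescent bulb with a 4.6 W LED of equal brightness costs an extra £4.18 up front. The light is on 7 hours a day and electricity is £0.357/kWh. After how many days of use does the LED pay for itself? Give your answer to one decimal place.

Power saved = 42 − 4.6 = 37.4 W
Daily energy saved = 37.4 W × 7 h = 261.8 Wh = 0.2618 kWh
Daily savings = 0.2618 × £0.357 = £0.0935
Payback = £4.18 / £0.0935 per day = 44.72 days

44.7 days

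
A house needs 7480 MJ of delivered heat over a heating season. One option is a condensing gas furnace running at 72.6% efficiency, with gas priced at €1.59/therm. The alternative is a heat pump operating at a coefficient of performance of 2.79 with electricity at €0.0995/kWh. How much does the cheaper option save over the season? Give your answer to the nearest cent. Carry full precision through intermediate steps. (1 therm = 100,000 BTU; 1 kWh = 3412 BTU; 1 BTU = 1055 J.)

Heat load = 7480 MJ = 7,480,000,000 J / 1055 = 7,090,047 BTU
Gas: input = 7,090,047 / 0.726 = 9,765,906 BTU = 97.66 therm → 97.66 × €1.59 = €155.28
Heat pump: 7,090,047 BTU / 3412 = 2,078 kWh heat; / 2.79 = 744.8 kWh in → × €0.0995 = €74.11
Difference = |€155.28 − €74.11| = €81.17

€81.17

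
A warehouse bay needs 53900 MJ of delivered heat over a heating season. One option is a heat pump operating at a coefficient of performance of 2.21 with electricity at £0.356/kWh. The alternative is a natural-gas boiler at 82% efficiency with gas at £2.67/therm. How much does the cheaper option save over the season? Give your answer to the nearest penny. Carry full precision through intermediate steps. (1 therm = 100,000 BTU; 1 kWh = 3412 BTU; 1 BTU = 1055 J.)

£748.50

Heat load = 53900 MJ = 53,900,000,000 J / 1055 = 51,090,047 BTU
Gas: input = 51,090,047 / 0.82 = 62,304,936 BTU = 623 therm → 623 × £2.67 = £1,663.54
Heat pump: 51,090,047 BTU / 3412 = 14,970 kWh heat; / 2.21 = 6,775 kWh in → × £0.356 = £2,412.04
Difference = |£1,663.54 − £2,412.04| = £748.50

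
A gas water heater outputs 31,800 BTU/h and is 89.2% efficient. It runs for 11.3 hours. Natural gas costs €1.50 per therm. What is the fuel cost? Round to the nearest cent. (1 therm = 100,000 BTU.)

€6.04

Heat delivered = 31,800 BTU/h × 11.3 h = 359,340 BTU
Gas input = 359,340 / 0.892 = 402,848 BTU
= 402,848 / 100,000 = 4.028 therm
Cost = 4.028 × €1.50/therm = €6.04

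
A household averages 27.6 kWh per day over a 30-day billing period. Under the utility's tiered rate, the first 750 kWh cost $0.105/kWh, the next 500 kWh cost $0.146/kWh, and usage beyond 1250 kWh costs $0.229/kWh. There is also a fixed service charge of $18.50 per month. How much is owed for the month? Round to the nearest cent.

$108.64

Usage = 27.6 kWh/day × 30 days = 828 kWh
First 750 kWh × $0.105 = $78.75
Next 78 kWh × $0.146 = $11.39
Remaining tier: 0 kWh (not reached)
Energy charge = $90.14; + service $18.50 = $108.64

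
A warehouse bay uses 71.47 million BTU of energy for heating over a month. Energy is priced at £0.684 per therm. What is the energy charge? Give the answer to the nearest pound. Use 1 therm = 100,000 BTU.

£489

71.47 million BTU × (10 therm/million BTU) = 714.7 therm
Cost = 714.7 therm × £0.684/therm = £488.85 ≈ £489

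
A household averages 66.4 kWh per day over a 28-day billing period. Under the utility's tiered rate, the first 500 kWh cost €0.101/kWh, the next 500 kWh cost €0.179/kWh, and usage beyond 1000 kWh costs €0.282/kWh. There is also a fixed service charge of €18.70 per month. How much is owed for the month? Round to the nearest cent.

€400.99

Usage = 66.4 kWh/day × 28 days = 1859.2 kWh
First 500 kWh × €0.101 = €50.50
Next 500 kWh × €0.179 = €89.50
Remaining 859.2 kWh × €0.282 = €242.29
Energy charge = €382.29; + service €18.70 = €400.99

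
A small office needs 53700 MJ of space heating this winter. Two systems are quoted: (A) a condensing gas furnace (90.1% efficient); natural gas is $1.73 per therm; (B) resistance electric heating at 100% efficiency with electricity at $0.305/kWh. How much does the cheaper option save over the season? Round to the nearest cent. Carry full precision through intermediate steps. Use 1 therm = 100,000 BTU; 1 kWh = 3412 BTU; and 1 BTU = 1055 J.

Heat load = 53700 MJ = 53,700,000,000 J / 1055 = 50,900,474 BTU
Gas: input = 50,900,474 / 0.901 = 56,493,312 BTU = 564.9 therm → 564.9 × $1.73 = $977.33
Electric: 50,900,474 BTU / 3412 = 14,920 kWh → × $0.305 = $4,550.01
Difference = |$977.33 − $4,550.01| = $3,572.68

$3572.68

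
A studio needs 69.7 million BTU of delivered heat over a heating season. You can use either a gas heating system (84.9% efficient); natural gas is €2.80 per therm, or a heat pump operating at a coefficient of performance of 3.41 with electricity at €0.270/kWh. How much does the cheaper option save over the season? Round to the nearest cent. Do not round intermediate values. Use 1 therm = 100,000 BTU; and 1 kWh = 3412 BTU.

€681.25

Heat load = 69.7 × 10⁶ BTU = 69,700,000 BTU
Gas: input = 69,700,000 / 0.849 = 82,096,584 BTU = 821 therm → 821 × €2.80 = €2,298.70
Heat pump: 69,700,000 BTU / 3412 = 20,430 kWh heat; / 3.41 = 5,991 kWh in → × €0.270 = €1,617.46
Difference = |€2,298.70 − €1,617.46| = €681.25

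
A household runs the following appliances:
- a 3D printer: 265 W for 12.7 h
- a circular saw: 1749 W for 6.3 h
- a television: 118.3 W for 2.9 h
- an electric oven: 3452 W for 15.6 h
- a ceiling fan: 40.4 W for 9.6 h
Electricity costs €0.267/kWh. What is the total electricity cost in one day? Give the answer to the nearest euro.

€18

3D printer: 265 W × 12.7 h = 3,366 Wh = 3.365 kWh
circular saw: 1749 W × 6.3 h = 11,019 Wh = 11.02 kWh
television: 118.3 W × 2.9 h = 343 Wh = 0.3431 kWh
electric oven: 3452 W × 15.6 h = 53,851 Wh = 53.85 kWh
ceiling fan: 40.4 W × 9.6 h = 388 Wh = 0.3878 kWh
Total energy = 3.365 + 11.02 + 0.3431 + 53.85 + 0.3878 = 68.97 kWh
Cost = 68.97 kWh × €0.267 = €18.41 ≈ €18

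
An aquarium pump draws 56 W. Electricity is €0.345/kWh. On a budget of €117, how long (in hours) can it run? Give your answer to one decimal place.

6055.9 h

Energy budget = €117 / €0.345 per kWh = 339.1 kWh = 339,130 Wh
Runtime = 339,130 Wh / 56 W = 6,056 h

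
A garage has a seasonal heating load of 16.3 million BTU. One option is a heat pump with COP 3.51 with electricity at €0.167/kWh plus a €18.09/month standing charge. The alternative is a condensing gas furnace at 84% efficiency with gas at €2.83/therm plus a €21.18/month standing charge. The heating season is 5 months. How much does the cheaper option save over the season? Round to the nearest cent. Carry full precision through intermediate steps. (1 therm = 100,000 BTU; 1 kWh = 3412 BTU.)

Heat load = 16.3 × 10⁶ BTU = 16,300,000 BTU
Gas: input = 16,300,000 / 0.84 = 19,404,762 BTU = 194 therm → 194 × €2.83 = €549.15; + 5 × €21.18 standing = €655.05
Heat pump: 16,300,000 BTU / 3412 = 4,777 kWh heat; / 3.51 = 1,361 kWh in → × €0.167 = €227.29; + 5 × €18.09 standing = €317.74
Difference = |€655.05 − €317.74| = €337.31

€337.31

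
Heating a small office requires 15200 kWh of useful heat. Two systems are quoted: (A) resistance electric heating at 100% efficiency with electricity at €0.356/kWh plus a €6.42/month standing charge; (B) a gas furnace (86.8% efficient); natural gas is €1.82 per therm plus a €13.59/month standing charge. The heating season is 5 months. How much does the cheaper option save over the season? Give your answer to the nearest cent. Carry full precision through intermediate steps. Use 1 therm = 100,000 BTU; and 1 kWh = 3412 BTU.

Heat load = 15200 kWh × 3412 = 51,862,400 BTU
Gas: input = 51,862,400 / 0.868 = 59,749,309 BTU = 597.5 therm → 597.5 × €1.82 = €1,087.44; + 5 × €13.59 standing = €1,155.39
Electric: 51,862,400 BTU / 3412 = 15,200 kWh → × €0.356 = €5,411.20; + 5 × €6.42 standing = €5,443.30
Difference = |€1,155.39 − €5,443.30| = €4,287.91

€4287.91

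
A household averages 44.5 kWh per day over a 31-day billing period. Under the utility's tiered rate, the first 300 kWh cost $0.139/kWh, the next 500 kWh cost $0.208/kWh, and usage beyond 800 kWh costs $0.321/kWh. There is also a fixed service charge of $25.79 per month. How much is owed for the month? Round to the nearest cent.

Usage = 44.5 kWh/day × 31 days = 1379.5 kWh
First 300 kWh × $0.139 = $41.70
Next 500 kWh × $0.208 = $104.00
Remaining 579.5 kWh × $0.321 = $186.02
Energy charge = $331.72; + service $25.79 = $357.51

$357.51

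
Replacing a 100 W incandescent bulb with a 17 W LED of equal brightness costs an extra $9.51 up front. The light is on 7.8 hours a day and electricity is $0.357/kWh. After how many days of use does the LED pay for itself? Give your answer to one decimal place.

41.1 days

Power saved = 100 − 17 = 83 W
Daily energy saved = 83 W × 7.8 h = 647.4 Wh = 0.6474 kWh
Daily savings = 0.6474 × $0.357 = $0.2311
Payback = $9.51 / $0.2311 per day = 41.15 days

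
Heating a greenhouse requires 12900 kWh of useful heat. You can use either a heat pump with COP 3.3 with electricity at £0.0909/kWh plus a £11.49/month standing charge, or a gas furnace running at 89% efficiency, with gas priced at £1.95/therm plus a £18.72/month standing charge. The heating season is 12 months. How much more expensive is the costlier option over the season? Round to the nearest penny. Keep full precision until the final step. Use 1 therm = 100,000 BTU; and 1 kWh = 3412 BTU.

Heat load = 12900 kWh × 3412 = 44,014,800 BTU
Gas: input = 44,014,800 / 0.89 = 49,454,831 BTU = 494.5 therm → 494.5 × £1.95 = £964.37; + 12 × £18.72 standing = £1,189.01
Heat pump: 44,014,800 BTU / 3412 = 12,900 kWh heat; / 3.3 = 3,909 kWh in → × £0.0909 = £355.34; + 12 × £11.49 standing = £493.22
Difference = |£1,189.01 − £493.22| = £695.79

£695.79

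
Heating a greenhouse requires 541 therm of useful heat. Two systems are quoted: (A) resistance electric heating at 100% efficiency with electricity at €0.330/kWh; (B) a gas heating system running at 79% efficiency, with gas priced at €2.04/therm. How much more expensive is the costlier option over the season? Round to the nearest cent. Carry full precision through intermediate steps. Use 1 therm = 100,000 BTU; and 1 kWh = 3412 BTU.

€3835.40

Heat load = 541 therm × 100,000 = 54,100,000 BTU
Gas: input = 54,100,000 / 0.79 = 68,481,013 BTU = 684.8 therm → 684.8 × €2.04 = €1,397.01
Electric: 54,100,000 BTU / 3412 = 15,860 kWh → × €0.330 = €5,232.42
Difference = |€1,397.01 − €5,232.42| = €3,835.40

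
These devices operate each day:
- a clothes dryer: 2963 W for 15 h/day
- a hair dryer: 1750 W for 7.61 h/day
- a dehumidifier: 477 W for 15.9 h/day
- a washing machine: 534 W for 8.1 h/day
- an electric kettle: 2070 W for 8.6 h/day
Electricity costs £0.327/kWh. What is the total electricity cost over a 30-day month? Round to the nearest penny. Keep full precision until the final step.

clothes dryer: 2963 W × 15 h × 30 d = 1,333,350 Wh = 1,333 kWh
hair dryer: 1750 W × 7.61 h × 30 d = 399,525 Wh = 399.5 kWh
dehumidifier: 477 W × 15.9 h × 30 d = 227,529 Wh = 227.5 kWh
washing machine: 534 W × 8.1 h × 30 d = 129,762 Wh = 129.8 kWh
electric kettle: 2070 W × 8.6 h × 30 d = 534,060 Wh = 534.1 kWh
Total energy = 1,333 + 399.5 + 227.5 + 129.8 + 534.1 = 2,624 kWh
Cost = 2,624 kWh × £0.327 = £858.12

£858.12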